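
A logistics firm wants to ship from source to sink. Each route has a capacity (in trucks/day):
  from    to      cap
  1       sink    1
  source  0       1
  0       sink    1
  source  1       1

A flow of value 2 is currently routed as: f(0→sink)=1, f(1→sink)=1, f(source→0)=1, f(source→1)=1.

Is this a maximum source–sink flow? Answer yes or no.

Residual reachable from source: {source}; sink is not reachable.
Saturated cut: source→1, source→0 with total capacity 2 = current flow value. Flow is maximum.

Yes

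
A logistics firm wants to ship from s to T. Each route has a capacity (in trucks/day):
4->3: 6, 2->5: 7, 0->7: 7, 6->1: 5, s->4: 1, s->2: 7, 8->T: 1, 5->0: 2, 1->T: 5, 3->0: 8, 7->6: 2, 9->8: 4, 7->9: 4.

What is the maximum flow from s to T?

3

Augment s->4->3->0->7->9->8->T: bottleneck 1. Total 1.
Augment s->2->5->0->7->6->1->T: bottleneck 2. Total 3.
No augmenting path remains in the residual graph.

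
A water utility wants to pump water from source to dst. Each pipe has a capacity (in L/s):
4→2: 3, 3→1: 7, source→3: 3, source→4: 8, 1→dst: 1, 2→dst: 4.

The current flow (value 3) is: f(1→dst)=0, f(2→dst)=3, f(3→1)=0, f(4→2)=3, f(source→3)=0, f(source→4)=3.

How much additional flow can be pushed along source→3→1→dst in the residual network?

Residual capacities along the path: source→3: 3, 3→1: 7, 1→dst: 1.
Minimum is 1.

1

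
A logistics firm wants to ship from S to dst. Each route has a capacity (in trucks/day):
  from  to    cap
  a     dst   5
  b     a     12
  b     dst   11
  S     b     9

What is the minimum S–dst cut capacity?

9

Max flow = 9 (via 1 augmenting path).
In the residual at optimum, the set reachable from S is {S}.
Cut edges: S→b (cap 9). Sum = 9.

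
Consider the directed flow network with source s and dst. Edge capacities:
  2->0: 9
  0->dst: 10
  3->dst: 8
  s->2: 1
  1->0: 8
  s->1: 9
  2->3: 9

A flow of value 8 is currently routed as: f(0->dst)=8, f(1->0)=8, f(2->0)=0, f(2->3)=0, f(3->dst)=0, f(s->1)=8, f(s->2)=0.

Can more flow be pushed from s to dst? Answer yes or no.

Yes

Residual path s->2->0->dst has bottleneck 1 > 0.
Pushing 1 along it raises the flow to 9, so the given flow is not maximum.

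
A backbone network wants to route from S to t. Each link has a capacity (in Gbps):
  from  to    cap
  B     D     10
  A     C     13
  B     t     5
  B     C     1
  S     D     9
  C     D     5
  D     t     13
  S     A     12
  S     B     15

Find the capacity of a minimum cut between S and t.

18

Max flow = 18 (via 3 augmenting paths).
In the residual at optimum, the set reachable from S is {A, B, C, D, S}.
Cut edges: B->t (cap 5), D->t (cap 13). Sum = 18.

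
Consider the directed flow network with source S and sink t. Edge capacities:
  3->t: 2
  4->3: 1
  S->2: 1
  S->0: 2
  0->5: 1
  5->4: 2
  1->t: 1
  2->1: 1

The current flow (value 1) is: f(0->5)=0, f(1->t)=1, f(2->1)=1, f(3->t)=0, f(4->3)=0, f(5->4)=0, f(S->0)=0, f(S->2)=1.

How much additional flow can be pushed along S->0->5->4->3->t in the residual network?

1

Residual capacities along the path: S->0: 2, 0->5: 1, 5->4: 2, 4->3: 1, 3->t: 2.
Minimum is 1.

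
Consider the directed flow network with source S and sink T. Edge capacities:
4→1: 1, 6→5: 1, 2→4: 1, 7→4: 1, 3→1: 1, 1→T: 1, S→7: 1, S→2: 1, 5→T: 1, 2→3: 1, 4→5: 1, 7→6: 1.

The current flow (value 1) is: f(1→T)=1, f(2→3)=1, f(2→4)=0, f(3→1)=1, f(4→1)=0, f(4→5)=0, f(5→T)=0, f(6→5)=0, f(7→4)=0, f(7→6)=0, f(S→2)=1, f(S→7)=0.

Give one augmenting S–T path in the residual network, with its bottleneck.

S→7→4→5→T, bottleneck 1

Residual along S→7→4→5→T: S→7: 1, 7→4: 1, 4→5: 1, 5→T: 1.
Bottleneck = min = 1.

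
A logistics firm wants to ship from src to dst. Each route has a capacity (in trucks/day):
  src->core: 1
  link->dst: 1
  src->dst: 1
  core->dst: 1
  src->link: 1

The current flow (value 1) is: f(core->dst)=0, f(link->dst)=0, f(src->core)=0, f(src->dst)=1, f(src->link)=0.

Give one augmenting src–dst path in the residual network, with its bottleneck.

src->link->dst, bottleneck 1

Residual along src->link->dst: src->link: 1, link->dst: 1.
Bottleneck = min = 1.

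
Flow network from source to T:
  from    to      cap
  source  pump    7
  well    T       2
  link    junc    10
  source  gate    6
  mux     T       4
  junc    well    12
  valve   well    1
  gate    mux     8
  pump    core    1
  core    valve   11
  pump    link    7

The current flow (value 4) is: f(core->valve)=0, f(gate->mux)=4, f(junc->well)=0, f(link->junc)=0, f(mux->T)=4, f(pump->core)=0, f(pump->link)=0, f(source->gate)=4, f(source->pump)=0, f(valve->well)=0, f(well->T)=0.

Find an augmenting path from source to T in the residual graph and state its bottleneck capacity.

Residual along source->pump->core->valve->well->T: source->pump: 7, pump->core: 1, core->valve: 11, valve->well: 1, well->T: 2.
Bottleneck = min = 1.

source->pump->core->valve->well->T, bottleneck 1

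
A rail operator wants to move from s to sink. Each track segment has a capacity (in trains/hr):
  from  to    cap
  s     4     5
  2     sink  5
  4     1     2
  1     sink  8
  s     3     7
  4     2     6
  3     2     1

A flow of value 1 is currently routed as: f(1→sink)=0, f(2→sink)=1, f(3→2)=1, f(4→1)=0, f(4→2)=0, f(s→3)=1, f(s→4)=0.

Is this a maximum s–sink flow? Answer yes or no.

Residual path s→4→2→sink has bottleneck 4 > 0.
Pushing 4 along it raises the flow to 5, so the given flow is not maximum.

No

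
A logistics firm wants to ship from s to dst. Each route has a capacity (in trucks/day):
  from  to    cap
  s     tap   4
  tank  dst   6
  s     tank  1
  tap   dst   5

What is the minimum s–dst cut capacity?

5

Max flow = 5 (via 2 augmenting paths).
In the residual at optimum, the set reachable from s is {s}.
Cut edges: s→tank (cap 1), s→tap (cap 4). Sum = 5.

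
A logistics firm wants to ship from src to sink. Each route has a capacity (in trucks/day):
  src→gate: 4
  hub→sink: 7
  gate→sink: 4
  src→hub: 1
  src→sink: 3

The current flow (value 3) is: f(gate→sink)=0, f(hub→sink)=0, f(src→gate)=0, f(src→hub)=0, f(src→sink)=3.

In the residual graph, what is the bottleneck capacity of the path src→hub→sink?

Residual capacities along the path: src→hub: 1, hub→sink: 7.
Minimum is 1.

1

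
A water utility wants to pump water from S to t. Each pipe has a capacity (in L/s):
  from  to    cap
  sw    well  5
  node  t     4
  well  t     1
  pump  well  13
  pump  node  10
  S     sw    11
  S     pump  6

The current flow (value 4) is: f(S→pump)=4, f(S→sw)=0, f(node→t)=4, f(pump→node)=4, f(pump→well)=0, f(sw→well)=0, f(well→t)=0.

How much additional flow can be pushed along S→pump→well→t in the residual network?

Residual capacities along the path: S→pump: 2, pump→well: 13, well→t: 1.
Minimum is 1.

1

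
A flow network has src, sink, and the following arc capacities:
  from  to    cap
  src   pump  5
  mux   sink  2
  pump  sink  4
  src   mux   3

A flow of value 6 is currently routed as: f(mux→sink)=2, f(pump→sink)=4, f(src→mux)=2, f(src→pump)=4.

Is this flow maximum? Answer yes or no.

Yes

Residual reachable from src: {mux, pump, src}; sink is not reachable.
Saturated cut: pump→sink, mux→sink with total capacity 6 = current flow value. Flow is maximum.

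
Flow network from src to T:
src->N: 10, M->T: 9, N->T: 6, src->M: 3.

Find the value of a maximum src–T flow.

Augment src->N->T: bottleneck 6. Total 6.
Augment src->M->T: bottleneck 3. Total 9.
No augmenting path remains in the residual graph.

9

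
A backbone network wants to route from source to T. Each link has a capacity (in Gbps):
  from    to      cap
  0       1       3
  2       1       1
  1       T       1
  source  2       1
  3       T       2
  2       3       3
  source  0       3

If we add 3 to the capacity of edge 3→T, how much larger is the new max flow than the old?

0

Original max flow = 2.
Edge 3→T does not cross the min cut (source side {0, 1, source}), so extra capacity there cannot help.
New max flow = 2. Increase = 0.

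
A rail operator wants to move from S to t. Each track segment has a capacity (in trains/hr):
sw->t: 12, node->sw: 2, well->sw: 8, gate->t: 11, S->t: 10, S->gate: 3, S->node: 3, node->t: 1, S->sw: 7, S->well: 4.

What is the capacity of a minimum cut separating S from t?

Max flow = 26 (via 6 augmenting paths).
In the residual at optimum, the set reachable from S is {S, node, sw, well}.
Cut edges: S->gate (cap 3), S->t (cap 10), node->t (cap 1), sw->t (cap 12). Sum = 26.

26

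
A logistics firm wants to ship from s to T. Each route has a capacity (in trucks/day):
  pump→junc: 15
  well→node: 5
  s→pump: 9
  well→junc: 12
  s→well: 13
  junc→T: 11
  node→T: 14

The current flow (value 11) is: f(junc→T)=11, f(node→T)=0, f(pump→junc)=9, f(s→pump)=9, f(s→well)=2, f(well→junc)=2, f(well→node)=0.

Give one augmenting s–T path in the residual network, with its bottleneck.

s→well→node→T, bottleneck 5

Residual along s→well→node→T: s→well: 11, well→node: 5, node→T: 14.
Bottleneck = min = 5.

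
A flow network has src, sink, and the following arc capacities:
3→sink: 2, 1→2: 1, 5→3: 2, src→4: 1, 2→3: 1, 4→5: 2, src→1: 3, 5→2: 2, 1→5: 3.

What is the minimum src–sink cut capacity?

Max flow = 2 (via 1 augmenting path).
In the residual at optimum, the set reachable from src is {1, 2, 3, 4, 5, src}.
Cut edges: 3→sink (cap 2). Sum = 2.

2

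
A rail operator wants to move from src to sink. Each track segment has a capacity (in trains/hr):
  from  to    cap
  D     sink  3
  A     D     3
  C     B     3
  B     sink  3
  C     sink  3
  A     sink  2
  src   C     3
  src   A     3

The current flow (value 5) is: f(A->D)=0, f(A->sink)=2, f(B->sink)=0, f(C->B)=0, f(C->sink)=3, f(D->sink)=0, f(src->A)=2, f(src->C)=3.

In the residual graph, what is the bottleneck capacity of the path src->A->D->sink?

1

Residual capacities along the path: src->A: 1, A->D: 3, D->sink: 3.
Minimum is 1.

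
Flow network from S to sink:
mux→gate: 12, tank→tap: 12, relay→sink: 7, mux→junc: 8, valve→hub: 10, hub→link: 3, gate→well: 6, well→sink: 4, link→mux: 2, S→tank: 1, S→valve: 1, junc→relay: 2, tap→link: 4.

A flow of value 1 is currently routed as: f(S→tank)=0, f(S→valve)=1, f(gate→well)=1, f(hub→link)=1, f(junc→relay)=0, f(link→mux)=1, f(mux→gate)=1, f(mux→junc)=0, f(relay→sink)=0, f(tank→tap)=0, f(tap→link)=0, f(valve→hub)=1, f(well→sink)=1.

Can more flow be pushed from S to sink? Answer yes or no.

Yes

Residual path S→tank→tap→link→mux→gate→well→sink has bottleneck 1 > 0.
Pushing 1 along it raises the flow to 2, so the given flow is not maximum.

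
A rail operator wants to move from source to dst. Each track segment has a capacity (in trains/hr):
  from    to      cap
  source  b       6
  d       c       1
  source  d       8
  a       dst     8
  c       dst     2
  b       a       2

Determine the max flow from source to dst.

3

Augment source→d→c→dst: bottleneck 1. Total 1.
Augment source→b→a→dst: bottleneck 2. Total 3.
No augmenting path remains in the residual graph.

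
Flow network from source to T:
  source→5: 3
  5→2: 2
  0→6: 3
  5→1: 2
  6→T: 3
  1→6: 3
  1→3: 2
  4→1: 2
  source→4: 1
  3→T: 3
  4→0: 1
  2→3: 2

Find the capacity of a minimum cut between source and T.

4

Max flow = 4 (via 3 augmenting paths).
In the residual at optimum, the set reachable from source is {source}.
Cut edges: source→4 (cap 1), source→5 (cap 3). Sum = 4.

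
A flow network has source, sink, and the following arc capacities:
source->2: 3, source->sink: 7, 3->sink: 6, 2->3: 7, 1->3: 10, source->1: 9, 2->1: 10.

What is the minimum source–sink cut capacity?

13

Max flow = 13 (via 3 augmenting paths).
In the residual at optimum, the set reachable from source is {1, 2, 3, source}.
Cut edges: source->sink (cap 7), 3->sink (cap 6). Sum = 13.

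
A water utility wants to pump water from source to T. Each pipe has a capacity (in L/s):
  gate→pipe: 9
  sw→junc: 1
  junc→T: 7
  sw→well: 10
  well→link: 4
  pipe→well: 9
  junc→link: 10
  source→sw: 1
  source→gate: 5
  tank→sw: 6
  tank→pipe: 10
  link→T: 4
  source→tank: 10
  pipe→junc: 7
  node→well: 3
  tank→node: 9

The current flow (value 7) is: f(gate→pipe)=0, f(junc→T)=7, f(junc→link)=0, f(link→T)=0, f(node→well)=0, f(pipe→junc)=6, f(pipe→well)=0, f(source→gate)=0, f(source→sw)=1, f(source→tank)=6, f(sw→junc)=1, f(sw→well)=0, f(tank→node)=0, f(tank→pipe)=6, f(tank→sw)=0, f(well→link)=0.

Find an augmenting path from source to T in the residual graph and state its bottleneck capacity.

Residual along source→tank→node→well→link→T: source→tank: 4, tank→node: 9, node→well: 3, well→link: 4, link→T: 4.
Bottleneck = min = 3.

source→tank→node→well→link→T, bottleneck 3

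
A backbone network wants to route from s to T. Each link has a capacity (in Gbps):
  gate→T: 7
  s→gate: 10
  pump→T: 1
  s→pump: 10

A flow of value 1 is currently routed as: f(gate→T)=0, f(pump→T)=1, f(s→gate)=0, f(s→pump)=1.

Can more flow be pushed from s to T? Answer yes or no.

Yes

Residual path s→gate→T has bottleneck 7 > 0.
Pushing 7 along it raises the flow to 8, so the given flow is not maximum.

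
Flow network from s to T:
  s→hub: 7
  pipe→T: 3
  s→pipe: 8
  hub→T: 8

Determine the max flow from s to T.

Augment s→hub→T: bottleneck 7. Total 7.
Augment s→pipe→T: bottleneck 3. Total 10.
No augmenting path remains in the residual graph.

10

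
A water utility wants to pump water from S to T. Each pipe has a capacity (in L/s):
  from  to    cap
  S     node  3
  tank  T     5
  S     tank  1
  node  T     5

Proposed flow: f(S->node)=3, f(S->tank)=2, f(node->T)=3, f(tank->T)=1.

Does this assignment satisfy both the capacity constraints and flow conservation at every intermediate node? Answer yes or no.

No

Capacity violated on S->tank: flow 2 > capacity 1.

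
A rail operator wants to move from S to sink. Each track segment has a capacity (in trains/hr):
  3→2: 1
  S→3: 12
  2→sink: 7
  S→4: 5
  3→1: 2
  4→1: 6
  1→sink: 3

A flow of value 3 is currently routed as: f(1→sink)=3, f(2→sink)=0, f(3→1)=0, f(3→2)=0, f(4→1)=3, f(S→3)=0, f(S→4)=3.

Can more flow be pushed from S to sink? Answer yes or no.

Yes

Residual path S→3→2→sink has bottleneck 1 > 0.
Pushing 1 along it raises the flow to 4, so the given flow is not maximum.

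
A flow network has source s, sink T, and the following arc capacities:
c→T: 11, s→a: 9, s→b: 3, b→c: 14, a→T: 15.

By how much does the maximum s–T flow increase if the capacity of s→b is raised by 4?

Original max flow = 12.
After raising cap(s→b), augmenting paths through that edge carry 4 more units.
New max flow = 16. Increase = 4.

4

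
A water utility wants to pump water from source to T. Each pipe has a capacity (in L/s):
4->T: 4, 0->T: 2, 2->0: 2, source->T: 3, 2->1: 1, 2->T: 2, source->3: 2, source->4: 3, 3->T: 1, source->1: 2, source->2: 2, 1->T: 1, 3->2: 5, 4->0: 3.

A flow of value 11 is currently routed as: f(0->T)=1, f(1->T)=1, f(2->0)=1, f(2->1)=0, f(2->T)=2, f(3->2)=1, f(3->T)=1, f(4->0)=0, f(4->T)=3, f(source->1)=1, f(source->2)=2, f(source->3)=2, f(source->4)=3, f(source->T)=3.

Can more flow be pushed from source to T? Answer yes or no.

No

Residual reachable from source: {1, source}; T is not reachable.
Saturated cut: source->4, source->3, source->2, source->T, 1->T with total capacity 11 = current flow value. Flow is maximum.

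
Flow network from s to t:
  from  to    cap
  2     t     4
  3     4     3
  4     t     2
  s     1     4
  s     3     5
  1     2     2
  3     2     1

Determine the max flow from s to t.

5

Augment s->1->2->t: bottleneck 2. Total 2.
Augment s->3->2->t: bottleneck 1. Total 3.
Augment s->3->4->t: bottleneck 2. Total 5.
No augmenting path remains in the residual graph.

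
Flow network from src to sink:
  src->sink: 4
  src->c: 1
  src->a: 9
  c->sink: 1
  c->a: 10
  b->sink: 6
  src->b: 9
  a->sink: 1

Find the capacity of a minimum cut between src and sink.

12

Max flow = 12 (via 4 augmenting paths).
In the residual at optimum, the set reachable from src is {a, b, src}.
Cut edges: src->c (cap 1), src->sink (cap 4), b->sink (cap 6), a->sink (cap 1). Sum = 12.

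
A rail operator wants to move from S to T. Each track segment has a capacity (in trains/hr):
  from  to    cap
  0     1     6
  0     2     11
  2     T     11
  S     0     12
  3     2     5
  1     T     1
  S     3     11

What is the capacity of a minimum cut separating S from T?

Max flow = 12 (via 2 augmenting paths).
In the residual at optimum, the set reachable from S is {0, 1, 2, 3, S}.
Cut edges: 1->T (cap 1), 2->T (cap 11). Sum = 12.

12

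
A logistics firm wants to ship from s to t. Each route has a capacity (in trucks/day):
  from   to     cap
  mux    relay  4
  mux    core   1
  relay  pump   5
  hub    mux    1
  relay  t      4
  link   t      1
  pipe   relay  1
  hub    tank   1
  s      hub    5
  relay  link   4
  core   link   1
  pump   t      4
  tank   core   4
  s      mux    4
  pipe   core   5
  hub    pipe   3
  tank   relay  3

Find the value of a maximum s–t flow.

7

Augment s->mux->relay->t: bottleneck 4. Total 4.
Augment s->hub->pipe->core->link->t: bottleneck 1. Total 5.
Augment s->hub->pipe->relay->pump->t: bottleneck 1. Total 6.
Augment s->hub->tank->relay->pump->t: bottleneck 1. Total 7.
No augmenting path remains in the residual graph.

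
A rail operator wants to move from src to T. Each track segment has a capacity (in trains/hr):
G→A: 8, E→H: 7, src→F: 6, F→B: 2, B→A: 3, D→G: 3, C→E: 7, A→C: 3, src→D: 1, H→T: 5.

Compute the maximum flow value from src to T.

3

Augment src→F→B→A→C→E→H→T: bottleneck 2. Total 2.
Augment src→D→G→A→C→E→H→T: bottleneck 1. Total 3.
No augmenting path remains in the residual graph.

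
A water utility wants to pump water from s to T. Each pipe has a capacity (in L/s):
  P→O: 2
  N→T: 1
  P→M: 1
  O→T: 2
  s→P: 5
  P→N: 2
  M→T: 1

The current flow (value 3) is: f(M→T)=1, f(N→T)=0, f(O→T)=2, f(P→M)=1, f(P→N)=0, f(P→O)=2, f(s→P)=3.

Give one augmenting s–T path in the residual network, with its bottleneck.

s→P→N→T, bottleneck 1

Residual along s→P→N→T: s→P: 2, P→N: 2, N→T: 1.
Bottleneck = min = 1.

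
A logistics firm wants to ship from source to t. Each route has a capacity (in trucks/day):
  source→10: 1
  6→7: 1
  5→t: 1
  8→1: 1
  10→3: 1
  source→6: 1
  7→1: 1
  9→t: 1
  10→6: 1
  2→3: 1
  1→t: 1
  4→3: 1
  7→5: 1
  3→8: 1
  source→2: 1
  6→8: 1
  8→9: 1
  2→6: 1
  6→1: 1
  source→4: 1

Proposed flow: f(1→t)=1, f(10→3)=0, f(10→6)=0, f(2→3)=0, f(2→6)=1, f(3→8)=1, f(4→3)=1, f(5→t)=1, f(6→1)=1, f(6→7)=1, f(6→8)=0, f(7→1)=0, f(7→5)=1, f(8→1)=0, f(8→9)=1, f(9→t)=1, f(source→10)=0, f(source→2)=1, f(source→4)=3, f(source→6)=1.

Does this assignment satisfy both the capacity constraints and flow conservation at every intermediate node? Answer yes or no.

No

Capacity violated on source→4: flow 3 > capacity 1.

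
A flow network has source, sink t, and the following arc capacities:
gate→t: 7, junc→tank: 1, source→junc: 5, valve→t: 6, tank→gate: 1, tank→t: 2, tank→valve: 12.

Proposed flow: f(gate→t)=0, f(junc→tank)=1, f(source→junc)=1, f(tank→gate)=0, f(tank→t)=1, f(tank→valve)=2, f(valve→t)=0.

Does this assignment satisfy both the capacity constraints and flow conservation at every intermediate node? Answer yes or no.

Conservation fails at tank: inflow 1 ≠ outflow 3.

No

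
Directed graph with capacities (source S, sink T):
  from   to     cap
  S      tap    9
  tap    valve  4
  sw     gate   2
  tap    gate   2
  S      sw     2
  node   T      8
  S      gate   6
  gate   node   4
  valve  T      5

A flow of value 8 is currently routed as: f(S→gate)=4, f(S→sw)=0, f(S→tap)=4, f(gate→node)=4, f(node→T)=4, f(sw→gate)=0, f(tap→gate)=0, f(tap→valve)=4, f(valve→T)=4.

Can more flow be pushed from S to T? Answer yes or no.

Residual reachable from S: {S, gate, sw, tap}; T is not reachable.
Saturated cut: tap→valve, gate→node with total capacity 8 = current flow value. Flow is maximum.

No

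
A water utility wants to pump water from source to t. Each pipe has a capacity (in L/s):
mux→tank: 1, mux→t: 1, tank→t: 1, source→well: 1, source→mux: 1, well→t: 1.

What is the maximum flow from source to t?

Augment source→mux→t: bottleneck 1. Total 1.
Augment source→well→t: bottleneck 1. Total 2.
No augmenting path remains in the residual graph.

2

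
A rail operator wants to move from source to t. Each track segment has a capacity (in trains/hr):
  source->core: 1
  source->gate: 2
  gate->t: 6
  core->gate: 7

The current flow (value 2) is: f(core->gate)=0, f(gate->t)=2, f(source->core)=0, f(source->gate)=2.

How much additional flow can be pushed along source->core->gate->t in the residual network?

1

Residual capacities along the path: source->core: 1, core->gate: 7, gate->t: 4.
Minimum is 1.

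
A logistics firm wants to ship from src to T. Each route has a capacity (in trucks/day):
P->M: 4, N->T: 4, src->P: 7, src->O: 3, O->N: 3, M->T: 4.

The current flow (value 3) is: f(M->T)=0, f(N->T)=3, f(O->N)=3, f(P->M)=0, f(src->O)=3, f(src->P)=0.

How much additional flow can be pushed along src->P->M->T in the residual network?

Residual capacities along the path: src->P: 7, P->M: 4, M->T: 4.
Minimum is 4.

4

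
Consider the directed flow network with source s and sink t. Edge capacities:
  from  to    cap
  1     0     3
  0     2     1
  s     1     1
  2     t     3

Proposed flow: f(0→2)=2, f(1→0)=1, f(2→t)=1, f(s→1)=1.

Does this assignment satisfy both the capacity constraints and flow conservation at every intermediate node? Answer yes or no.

No

Capacity violated on 0→2: flow 2 > capacity 1.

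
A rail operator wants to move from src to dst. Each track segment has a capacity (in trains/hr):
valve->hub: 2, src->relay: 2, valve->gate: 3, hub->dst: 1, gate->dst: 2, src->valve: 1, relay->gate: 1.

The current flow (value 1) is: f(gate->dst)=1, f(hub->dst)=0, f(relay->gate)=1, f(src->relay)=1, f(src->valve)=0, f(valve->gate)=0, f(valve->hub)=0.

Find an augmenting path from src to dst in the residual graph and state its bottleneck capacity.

Residual along src->valve->gate->dst: src->valve: 1, valve->gate: 3, gate->dst: 1.
Bottleneck = min = 1.

src->valve->gate->dst, bottleneck 1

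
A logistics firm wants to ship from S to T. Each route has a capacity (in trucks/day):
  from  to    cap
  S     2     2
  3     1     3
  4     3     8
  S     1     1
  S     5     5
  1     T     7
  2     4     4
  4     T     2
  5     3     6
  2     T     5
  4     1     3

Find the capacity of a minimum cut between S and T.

6

Max flow = 6 (via 3 augmenting paths).
In the residual at optimum, the set reachable from S is {3, 5, S}.
Cut edges: S->2 (cap 2), S->1 (cap 1), 3->1 (cap 3). Sum = 6.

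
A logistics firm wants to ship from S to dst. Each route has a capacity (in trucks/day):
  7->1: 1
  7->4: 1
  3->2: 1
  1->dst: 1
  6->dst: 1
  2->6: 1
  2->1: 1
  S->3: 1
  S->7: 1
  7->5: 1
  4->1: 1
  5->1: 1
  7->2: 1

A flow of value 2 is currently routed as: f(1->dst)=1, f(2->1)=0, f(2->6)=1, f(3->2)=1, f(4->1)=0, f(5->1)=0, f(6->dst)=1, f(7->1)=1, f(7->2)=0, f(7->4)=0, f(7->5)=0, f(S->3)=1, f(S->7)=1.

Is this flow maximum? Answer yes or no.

Residual reachable from S: {S}; dst is not reachable.
Saturated cut: S->3, S->7 with total capacity 2 = current flow value. Flow is maximum.

Yes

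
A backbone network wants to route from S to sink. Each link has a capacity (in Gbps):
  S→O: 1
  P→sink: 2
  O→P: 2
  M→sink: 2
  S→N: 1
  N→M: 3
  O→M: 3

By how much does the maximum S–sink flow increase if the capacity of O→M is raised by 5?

Original max flow = 2.
Edge O→M does not cross the min cut (source side {S}), so extra capacity there cannot help.
New max flow = 2. Increase = 0.

0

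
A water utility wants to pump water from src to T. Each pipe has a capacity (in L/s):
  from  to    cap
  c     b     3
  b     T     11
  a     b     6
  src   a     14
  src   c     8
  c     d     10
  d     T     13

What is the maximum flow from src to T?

14

Augment src->a->b->T: bottleneck 6. Total 6.
Augment src->c->b->T: bottleneck 3. Total 9.
Augment src->c->d->T: bottleneck 5. Total 14.
No augmenting path remains in the residual graph.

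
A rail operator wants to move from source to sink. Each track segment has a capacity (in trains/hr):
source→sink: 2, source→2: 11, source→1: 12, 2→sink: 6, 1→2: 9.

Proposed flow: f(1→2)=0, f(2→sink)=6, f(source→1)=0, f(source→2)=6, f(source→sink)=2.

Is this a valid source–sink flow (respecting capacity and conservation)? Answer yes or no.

Yes

Every edge has 0 ≤ f(e) ≤ cap(e).
At each intermediate node, inflow equals outflow.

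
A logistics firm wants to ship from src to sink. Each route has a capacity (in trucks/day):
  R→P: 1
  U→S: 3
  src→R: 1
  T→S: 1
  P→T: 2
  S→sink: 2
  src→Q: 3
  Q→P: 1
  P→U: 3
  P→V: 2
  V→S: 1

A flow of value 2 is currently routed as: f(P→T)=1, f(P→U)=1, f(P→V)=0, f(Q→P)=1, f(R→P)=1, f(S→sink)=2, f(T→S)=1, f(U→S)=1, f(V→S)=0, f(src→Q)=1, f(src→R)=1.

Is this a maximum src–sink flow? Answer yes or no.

Yes

Residual reachable from src: {Q, src}; sink is not reachable.
Saturated cut: src→R, Q→P with total capacity 2 = current flow value. Flow is maximum.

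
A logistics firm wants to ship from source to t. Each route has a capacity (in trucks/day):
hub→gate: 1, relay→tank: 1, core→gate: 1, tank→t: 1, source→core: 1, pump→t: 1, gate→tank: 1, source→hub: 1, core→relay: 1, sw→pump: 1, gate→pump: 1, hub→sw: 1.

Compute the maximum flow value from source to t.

2

Augment source→hub→sw→pump→t: bottleneck 1. Total 1.
Augment source→core→gate→tank→t: bottleneck 1. Total 2.
No augmenting path remains in the residual graph.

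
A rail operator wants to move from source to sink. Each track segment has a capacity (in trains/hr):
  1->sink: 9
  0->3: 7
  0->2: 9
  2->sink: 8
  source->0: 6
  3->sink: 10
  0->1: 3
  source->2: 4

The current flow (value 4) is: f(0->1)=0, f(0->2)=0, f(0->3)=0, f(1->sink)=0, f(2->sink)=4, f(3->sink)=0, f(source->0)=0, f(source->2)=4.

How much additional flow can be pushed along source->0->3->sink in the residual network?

Residual capacities along the path: source->0: 6, 0->3: 7, 3->sink: 10.
Minimum is 6.

6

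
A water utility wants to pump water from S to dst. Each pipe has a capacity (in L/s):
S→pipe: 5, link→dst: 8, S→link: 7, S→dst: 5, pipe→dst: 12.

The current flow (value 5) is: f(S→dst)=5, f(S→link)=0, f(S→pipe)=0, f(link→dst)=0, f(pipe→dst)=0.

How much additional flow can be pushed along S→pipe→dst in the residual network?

5

Residual capacities along the path: S→pipe: 5, pipe→dst: 12.
Minimum is 5.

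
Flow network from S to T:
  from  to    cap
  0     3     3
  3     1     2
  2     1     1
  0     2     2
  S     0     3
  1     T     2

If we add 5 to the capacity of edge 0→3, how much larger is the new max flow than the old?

Original max flow = 2.
Edge 0→3 does not cross the min cut (source side {0, 1, 2, 3, S}), so extra capacity there cannot help.
New max flow = 2. Increase = 0.

0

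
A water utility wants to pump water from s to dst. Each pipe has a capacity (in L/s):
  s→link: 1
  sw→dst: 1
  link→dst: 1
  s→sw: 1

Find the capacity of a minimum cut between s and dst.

Max flow = 2 (via 2 augmenting paths).
In the residual at optimum, the set reachable from s is {s}.
Cut edges: s→sw (cap 1), s→link (cap 1). Sum = 2.

2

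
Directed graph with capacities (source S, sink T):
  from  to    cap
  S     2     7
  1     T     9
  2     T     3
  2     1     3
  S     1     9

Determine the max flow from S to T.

12

Augment S→2→T: bottleneck 3. Total 3.
Augment S→1→T: bottleneck 9. Total 12.
No augmenting path remains in the residual graph.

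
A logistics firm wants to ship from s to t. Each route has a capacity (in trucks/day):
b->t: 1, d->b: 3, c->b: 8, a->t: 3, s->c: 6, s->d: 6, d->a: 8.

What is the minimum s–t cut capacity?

4

Max flow = 4 (via 2 augmenting paths).
In the residual at optimum, the set reachable from s is {a, b, c, d, s}.
Cut edges: b->t (cap 1), a->t (cap 3). Sum = 4.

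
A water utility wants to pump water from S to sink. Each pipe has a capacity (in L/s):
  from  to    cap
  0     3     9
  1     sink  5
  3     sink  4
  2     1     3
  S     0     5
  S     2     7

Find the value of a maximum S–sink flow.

7

Augment S→2→1→sink: bottleneck 3. Total 3.
Augment S→0→3→sink: bottleneck 4. Total 7.
No augmenting path remains in the residual graph.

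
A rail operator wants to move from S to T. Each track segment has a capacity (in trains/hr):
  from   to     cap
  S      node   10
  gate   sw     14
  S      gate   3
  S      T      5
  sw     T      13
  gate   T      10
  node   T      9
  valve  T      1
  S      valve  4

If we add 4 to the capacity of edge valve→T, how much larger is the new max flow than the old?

3

Original max flow = 18.
After raising cap(valve→T), augmenting paths through that edge carry 3 more units.
New max flow = 21. Increase = 3.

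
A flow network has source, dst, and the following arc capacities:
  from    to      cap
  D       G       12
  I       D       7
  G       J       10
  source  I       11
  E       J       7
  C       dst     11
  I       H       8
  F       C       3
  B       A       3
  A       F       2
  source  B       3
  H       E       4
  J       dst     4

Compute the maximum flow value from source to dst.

6

Augment source→B→A→F→C→dst: bottleneck 2. Total 2.
Augment source→I→H→E→J→dst: bottleneck 4. Total 6.
No augmenting path remains in the residual graph.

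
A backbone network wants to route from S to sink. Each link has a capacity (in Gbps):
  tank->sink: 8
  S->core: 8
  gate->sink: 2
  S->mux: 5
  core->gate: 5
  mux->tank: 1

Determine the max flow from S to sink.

Augment S->mux->tank->sink: bottleneck 1. Total 1.
Augment S->core->gate->sink: bottleneck 2. Total 3.
No augmenting path remains in the residual graph.

3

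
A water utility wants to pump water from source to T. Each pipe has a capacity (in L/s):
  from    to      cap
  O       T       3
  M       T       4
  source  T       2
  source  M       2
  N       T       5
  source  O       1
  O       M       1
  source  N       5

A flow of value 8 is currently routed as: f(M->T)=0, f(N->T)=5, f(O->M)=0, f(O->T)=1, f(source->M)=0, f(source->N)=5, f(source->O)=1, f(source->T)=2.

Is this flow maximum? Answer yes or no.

Residual path source->M->T has bottleneck 2 > 0.
Pushing 2 along it raises the flow to 10, so the given flow is not maximum.

No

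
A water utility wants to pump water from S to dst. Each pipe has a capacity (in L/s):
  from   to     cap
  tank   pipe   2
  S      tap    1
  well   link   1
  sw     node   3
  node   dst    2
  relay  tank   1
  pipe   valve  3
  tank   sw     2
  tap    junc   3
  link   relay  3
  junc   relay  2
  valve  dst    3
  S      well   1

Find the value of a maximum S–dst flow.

1

Augment S→well→link→relay→tank→pipe→valve→dst: bottleneck 1. Total 1.
No augmenting path remains in the residual graph.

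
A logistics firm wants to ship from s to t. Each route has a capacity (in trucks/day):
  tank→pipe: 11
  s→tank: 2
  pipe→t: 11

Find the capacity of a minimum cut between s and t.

Max flow = 2 (via 1 augmenting path).
In the residual at optimum, the set reachable from s is {s}.
Cut edges: s→tank (cap 2). Sum = 2.

2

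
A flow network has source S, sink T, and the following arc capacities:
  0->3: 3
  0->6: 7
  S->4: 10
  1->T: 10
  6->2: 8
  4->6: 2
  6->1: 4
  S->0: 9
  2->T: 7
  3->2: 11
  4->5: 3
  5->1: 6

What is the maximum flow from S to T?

Augment S->0->3->2->T: bottleneck 3. Total 3.
Augment S->0->6->2->T: bottleneck 4. Total 7.
Augment S->0->6->1->T: bottleneck 2. Total 9.
Augment S->4->6->1->T: bottleneck 2. Total 11.
Augment S->4->5->1->T: bottleneck 3. Total 14.
No augmenting path remains in the residual graph.

14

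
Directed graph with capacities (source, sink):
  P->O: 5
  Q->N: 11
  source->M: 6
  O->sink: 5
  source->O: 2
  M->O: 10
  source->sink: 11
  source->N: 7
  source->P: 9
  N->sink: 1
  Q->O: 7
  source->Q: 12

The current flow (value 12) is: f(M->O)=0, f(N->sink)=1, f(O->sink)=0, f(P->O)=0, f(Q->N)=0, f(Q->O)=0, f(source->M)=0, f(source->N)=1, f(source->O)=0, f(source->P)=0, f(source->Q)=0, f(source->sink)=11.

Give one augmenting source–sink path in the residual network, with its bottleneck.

source->O->sink, bottleneck 2

Residual along source->O->sink: source->O: 2, O->sink: 5.
Bottleneck = min = 2.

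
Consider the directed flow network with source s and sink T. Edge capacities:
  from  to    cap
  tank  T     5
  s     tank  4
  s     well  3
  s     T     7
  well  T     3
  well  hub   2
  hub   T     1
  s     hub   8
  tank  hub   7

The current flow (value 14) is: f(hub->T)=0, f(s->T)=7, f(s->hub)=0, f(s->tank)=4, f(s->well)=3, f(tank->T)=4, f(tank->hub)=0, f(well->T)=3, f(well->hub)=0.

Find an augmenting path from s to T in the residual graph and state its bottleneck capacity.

Residual along s->hub->T: s->hub: 8, hub->T: 1.
Bottleneck = min = 1.

s->hub->T, bottleneck 1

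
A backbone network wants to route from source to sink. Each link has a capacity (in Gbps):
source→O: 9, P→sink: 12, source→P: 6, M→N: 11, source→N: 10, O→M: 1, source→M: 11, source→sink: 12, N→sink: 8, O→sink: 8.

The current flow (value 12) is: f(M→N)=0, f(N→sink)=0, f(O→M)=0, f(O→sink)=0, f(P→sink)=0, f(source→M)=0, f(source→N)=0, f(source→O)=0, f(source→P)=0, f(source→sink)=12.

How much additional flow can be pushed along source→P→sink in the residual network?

6

Residual capacities along the path: source→P: 6, P→sink: 12.
Minimum is 6.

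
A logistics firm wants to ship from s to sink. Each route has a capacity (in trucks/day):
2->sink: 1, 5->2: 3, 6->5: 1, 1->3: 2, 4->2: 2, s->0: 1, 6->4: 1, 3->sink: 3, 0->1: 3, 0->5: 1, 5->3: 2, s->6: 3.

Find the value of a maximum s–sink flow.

3

Augment s->0->1->3->sink: bottleneck 1. Total 1.
Augment s->6->5->3->sink: bottleneck 1. Total 2.
Augment s->6->4->2->sink: bottleneck 1. Total 3.
No augmenting path remains in the residual graph.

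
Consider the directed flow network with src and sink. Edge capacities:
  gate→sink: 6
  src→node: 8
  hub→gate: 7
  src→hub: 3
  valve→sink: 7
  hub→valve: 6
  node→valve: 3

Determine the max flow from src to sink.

6

Augment src→hub→gate→sink: bottleneck 3. Total 3.
Augment src→node→valve→sink: bottleneck 3. Total 6.
No augmenting path remains in the residual graph.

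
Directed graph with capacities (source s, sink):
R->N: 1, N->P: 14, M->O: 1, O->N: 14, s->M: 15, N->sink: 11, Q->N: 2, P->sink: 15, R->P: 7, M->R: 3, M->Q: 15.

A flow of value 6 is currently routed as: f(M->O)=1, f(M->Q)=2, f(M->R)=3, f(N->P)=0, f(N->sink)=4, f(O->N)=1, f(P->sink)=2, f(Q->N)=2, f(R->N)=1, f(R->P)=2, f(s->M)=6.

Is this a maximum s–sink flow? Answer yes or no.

Residual reachable from s: {M, Q, s}; sink is not reachable.
Saturated cut: M->O, M->R, Q->N with total capacity 6 = current flow value. Flow is maximum.

Yes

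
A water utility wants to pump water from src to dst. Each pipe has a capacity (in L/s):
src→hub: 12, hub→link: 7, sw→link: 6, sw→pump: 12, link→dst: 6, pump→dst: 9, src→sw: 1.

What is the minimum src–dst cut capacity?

7

Max flow = 7 (via 2 augmenting paths).
In the residual at optimum, the set reachable from src is {hub, link, src}.
Cut edges: src→sw (cap 1), link→dst (cap 6). Sum = 7.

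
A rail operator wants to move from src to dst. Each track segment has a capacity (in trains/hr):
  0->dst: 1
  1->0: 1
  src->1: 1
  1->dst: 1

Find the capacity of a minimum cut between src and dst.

1

Max flow = 1 (via 1 augmenting path).
In the residual at optimum, the set reachable from src is {src}.
Cut edges: src->1 (cap 1). Sum = 1.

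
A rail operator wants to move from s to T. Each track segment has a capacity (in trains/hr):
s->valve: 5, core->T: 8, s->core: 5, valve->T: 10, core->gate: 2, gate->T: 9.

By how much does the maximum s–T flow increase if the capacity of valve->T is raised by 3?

0

Original max flow = 10.
Edge valve->T does not cross the min cut (source side {s}), so extra capacity there cannot help.
New max flow = 10. Increase = 0.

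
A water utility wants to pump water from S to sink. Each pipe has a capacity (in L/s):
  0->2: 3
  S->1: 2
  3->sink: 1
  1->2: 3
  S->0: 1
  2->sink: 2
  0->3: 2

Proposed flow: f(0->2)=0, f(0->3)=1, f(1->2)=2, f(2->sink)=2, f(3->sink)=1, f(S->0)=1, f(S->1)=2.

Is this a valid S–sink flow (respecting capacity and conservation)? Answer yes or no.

Yes

Every edge has 0 ≤ f(e) ≤ cap(e).
At each intermediate node, inflow equals outflow.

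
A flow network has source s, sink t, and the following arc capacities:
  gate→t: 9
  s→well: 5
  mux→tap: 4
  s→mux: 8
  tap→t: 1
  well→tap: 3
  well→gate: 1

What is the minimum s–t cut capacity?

2

Max flow = 2 (via 2 augmenting paths).
In the residual at optimum, the set reachable from s is {mux, s, tap, well}.
Cut edges: well→gate (cap 1), tap→t (cap 1). Sum = 2.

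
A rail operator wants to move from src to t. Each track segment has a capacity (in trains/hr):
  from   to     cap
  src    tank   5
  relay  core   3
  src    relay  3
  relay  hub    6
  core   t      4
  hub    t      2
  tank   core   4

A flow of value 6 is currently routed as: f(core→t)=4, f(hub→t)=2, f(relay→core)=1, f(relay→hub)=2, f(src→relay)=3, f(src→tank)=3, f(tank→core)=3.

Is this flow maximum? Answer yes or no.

Residual reachable from src: {core, hub, relay, src, tank}; t is not reachable.
Saturated cut: hub→t, core→t with total capacity 6 = current flow value. Flow is maximum.

Yes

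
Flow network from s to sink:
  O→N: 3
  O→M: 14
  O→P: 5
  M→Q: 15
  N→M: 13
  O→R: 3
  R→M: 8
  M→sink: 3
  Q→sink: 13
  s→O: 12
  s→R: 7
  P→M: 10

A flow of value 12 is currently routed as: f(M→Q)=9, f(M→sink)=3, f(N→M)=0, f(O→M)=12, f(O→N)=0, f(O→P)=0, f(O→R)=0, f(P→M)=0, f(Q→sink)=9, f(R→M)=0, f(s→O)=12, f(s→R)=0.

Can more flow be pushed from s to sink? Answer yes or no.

Yes

Residual path s→R→M→Q→sink has bottleneck 4 > 0.
Pushing 4 along it raises the flow to 16, so the given flow is not maximum.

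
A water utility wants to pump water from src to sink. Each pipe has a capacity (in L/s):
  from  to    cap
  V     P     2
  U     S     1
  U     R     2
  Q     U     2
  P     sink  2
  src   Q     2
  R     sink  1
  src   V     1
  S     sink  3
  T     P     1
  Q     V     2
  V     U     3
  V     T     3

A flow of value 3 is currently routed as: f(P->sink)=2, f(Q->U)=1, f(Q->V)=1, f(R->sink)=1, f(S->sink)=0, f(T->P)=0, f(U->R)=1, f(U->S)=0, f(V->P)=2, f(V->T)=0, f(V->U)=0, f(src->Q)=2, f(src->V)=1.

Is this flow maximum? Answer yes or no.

Yes

Residual reachable from src: {src}; sink is not reachable.
Saturated cut: src->Q, src->V with total capacity 3 = current flow value. Flow is maximum.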